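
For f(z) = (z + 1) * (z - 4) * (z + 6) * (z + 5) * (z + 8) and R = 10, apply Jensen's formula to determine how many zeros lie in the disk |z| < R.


Jensen's formula: (1/2pi)*integral log|f(Re^it)|dt = log|f(0)| + sum_{|a_k|<R} log(R/|a_k|)
Step 1: f(0) = 1 * (-4) * 6 * 5 * 8 = -960
Step 2: log|f(0)| = log|-1| + log|4| + log|-6| + log|-5| + log|-8| = 6.8669
Step 3: Zeros inside |z| < 10: -1, 4, -6, -5, -8
Step 4: Jensen sum = log(10/1) + log(10/4) + log(10/6) + log(10/5) + log(10/8) = 4.646
Step 5: n(R) = number of terms in the Jensen sum = count of zeros inside |z| < 10 = 5

5


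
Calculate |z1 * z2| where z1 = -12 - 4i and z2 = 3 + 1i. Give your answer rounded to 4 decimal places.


Step 1: |z1| = sqrt((-12)^2 + (-4)^2) = sqrt(160)
Step 2: |z2| = sqrt(3^2 + 1^2) = sqrt(10)
Step 3: |z1*z2| = |z1|*|z2| = sqrt(160) * sqrt(10) = sqrt(160 * 10) = sqrt(1600)
Step 4: = 40.0

40.0


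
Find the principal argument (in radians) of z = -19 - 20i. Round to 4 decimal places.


Step 1: z = -19 - 20i
Step 2: arg(z) = atan2(-20, -19)
Step 3: arg(z) = -2.3306

-2.3306


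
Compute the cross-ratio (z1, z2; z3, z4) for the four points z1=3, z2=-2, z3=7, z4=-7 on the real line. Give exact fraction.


Step 1: (z1-z3)(z2-z4) = (-4) * 5 = -20
Step 2: (z1-z4)(z2-z3) = 10 * (-9) = -90
Step 3: Cross-ratio = 20/90 = 2/9

2/9


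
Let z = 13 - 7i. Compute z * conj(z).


Step 1: conj(z) = 13 + 7i
Step 2: z * conj(z) = 13^2 + (-7)^2
Step 3: = 169 + 49 = 218

218


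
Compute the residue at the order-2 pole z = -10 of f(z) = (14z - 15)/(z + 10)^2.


Step 1: Pole of order 2 at z = -10
Step 2: Res = lim d/dz [(z + 10)^2 * f(z)] as z -> -10
Step 3: (z + 10)^2 * f(z) = 14z - 15
Step 4: d/dz[14z - 15] = 14

14


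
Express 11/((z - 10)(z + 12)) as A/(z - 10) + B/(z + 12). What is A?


Step 1: Multiply both sides by (z - 10) and set z = 10
Step 2: A = 11 / (10 + 12)
Step 3: A = 11 / 22
Step 4: A = 1/2

1/2


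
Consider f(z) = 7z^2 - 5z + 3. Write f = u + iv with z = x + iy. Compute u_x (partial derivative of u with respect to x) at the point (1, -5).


Step 1: f(z) = 7(x+iy)^2 - 5(x+iy) + 3
Step 2: u = 7(x^2 - y^2) - 5x + 3
Step 3: u_x = 14x - 5
Step 4: At (1, -5): u_x = 14 - 5 = 9

9


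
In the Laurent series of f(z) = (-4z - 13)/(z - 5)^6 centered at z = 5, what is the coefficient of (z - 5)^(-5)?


Step 1: Write the numerator in powers of (z - 5): -4z - 13 = -4(z - 5) + (-4*5 - 13) = -4(z - 5) - 33
Step 2: Divide by (z - 5)^6: f(z) = -33(z - 5)^(-6) - 4(z - 5)^(-5)
Step 3: This finite sum is the Laurent series of f about z = 5.
Step 4: Coefficient of (z - 5)^(-5) = coefficient of (z - 5) in the re-centred numerator = -4

-4


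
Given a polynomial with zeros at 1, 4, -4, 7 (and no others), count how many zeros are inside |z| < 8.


Step 1: Check each root:
  z = 1: |1| = 1 < 8
  z = 4: |4| = 4 < 8
  z = -4: |-4| = 4 < 8
  z = 7: |7| = 7 < 8
Step 2: Count = 4

4


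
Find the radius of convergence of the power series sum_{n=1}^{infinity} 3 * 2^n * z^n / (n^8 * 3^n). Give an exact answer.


Step 1: General term a_n = 3 * 2^n / (n^8 * 3^n)
Step 2: By the root test, |a_n|^(1/n) = 3^(1/n) * 2 / (n^(8/n) * 3) -> 2/3 as n -> infinity (since 3^(1/n) -> 1 and n^(8/n) -> 1)
Step 3: R = 1/lim|a_n|^(1/n) = 3/2

3/2


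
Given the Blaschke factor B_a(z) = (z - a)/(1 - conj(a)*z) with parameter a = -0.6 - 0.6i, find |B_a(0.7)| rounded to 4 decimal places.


Step 1: Numerator z0 - a = 0.7 - (-0.6 - 0.6i) = 1.3 + 0.6i
Step 2: Denominator 1 - conj(a)*z0 = 1 - (-0.6 + 0.6i)*0.7 = 1.42 - 0.42i
Step 3: |z0 - a|^2 = 1.3^2 + 0.6^2 = 2.05; |1 - conj(a)*z0|^2 = 1.42^2 + (-0.42)^2 = 2.1928
Step 4: |B_a(0.7)| = sqrt(2.05 / 2.1928) = sqrt(0.934878)
Step 5: = 0.9669

0.9669


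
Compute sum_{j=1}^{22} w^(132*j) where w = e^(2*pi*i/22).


Step 1: The sum sum_{j=1}^{n} w^(k*j) equals n if n | k, else 0.
Step 2: Here n = 22, k = 132
Step 3: Does n divide k? 22 | 132 -> True
Step 4: Sum = 22

22


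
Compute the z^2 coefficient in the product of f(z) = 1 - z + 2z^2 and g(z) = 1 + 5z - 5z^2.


Step 1: z^2 term in f*g comes from: (1)*(-5z^2) + (-z)*(5z) + (2z^2)*(1)
Step 2: = -5 - 5 + 2
Step 3: = -8

-8


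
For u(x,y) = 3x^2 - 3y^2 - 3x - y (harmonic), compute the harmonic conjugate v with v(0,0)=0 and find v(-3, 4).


Step 1: v_x = -u_y = 6y + 1
Step 2: v_y = u_x = 6x - 3
Step 3: v = 6xy + x - 3y + C
Step 4: v(0,0) = 0 => C = 0
Step 5: v(-3, 4) = -87

-87


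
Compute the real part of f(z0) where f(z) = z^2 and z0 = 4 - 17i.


Step 1: z0 = 4 - 17i
Step 2: z0^2 = 4^2 - (-17)^2 - 136i
Step 3: real part = 16 - 289 = -273

-273


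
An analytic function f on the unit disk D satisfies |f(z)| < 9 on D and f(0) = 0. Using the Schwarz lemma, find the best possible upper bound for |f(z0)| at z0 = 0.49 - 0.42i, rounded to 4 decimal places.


Step 1: g = f/9 maps D -> D with g(0) = 0, so by the Schwarz lemma |g(z)| <= |z|, i.e. |f(z)| <= 9|z|; this is sharp (f(z) = 9z).
Step 2: |z0|^2 = 0.49^2 + (-0.42)^2 = 0.4165
Step 3: |z0| = sqrt(0.4165) = 0.645368
Step 4: Best bound = 9 * |z0| = 9 * 0.645368 = 5.8083

5.8083


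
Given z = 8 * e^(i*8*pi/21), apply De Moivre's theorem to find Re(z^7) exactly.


Step 1: By De Moivre's theorem, z^7 = 8^7 * e^(i*7*8*pi/21) = 2097152 * (cos(8*pi/3) + i*sin(8*pi/3))
Step 2: |z|^7 = 8^7 = 2097152
Step 3: Reduce the angle mod 2*pi: 8*pi/3 - 2*pi = 2*pi/3
Step 4: cos(2*pi/3) = -1/2
Step 5: Re(z^7) = 2097152 * (-1/2) = -1048576

-1048576


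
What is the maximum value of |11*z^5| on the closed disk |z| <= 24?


Step 1: On |z| = 24, |f(z)| = 11 * |z|^5 = 11 * 24^5
Step 2: By maximum modulus principle, maximum is on boundary.
Step 3: Maximum = 11 * 7962624 = 87588864

87588864


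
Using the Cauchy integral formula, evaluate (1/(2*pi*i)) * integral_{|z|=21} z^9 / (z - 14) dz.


Step 1: f(z) = z^9, a = 14 is inside |z| = 21
Step 2: By Cauchy integral formula: (1/(2pi*i)) * integral = f(a)
Step 3: f(14) = 14^9 = 20661046784

20661046784


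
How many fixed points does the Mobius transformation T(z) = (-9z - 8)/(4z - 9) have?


Step 1: Fixed points satisfy T(z) = z
Step 2: 4z^2 + 8 = 0
Step 3: Discriminant = 0^2 - 4*4*8 = -128
Step 4: Number of fixed points = 2

2


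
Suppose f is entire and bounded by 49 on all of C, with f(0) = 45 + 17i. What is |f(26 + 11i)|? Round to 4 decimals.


Step 1: By Liouville's theorem, a bounded entire function is constant.
Step 2: f(z) = f(0) = 45 + 17i for all z.
Step 3: |f(w)| = |45 + 17i| = sqrt(2025 + 289)
Step 4: = 48.1041

48.1041


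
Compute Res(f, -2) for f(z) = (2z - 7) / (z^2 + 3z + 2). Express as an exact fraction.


Step 1: Q(z) = z^2 + 3z + 2 = (z + 2)(z + 1)
Step 2: Q'(z) = 2z + 3
Step 3: Q'(-2) = -1, P(-2) = -11
Step 4: Res = P(-2)/Q'(-2) = -11/(-1) = 11

11


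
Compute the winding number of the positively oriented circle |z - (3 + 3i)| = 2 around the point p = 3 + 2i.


Step 1: Center c = (3, 3), radius = 2
Step 2: |p - c|^2 = 0^2 + (-1)^2 = 1
Step 3: r^2 = 4
Step 4: |p-c| < r so winding number = 1

1


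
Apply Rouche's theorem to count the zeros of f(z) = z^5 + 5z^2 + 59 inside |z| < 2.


Step 1: On |z| = 2 the three terms have sizes |z^5| = 2^5 = 32, |5z^2| = 5*2^2 = 20, |59| = 59
Step 2: The dominant term is g(z) = 59; let h(z) = z^5 + 5z^2 so f = g + h
Step 3: On |z| = 2: |g| = 59 and |h| <= 32 + 20 = 52
Step 4: Since 59 > 52, |h| < |g| on |z| = 2, so by Rouche f has the same number of zeros as g inside |z| < 2
Step 5: g(z) = 59 is a nonzero constant with no zeros inside |z| < 2. Answer = 0

0


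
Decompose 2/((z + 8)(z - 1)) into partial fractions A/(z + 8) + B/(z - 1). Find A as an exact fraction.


Step 1: Multiply both sides by (z + 8) and set z = -8
Step 2: A = 2 / (-8 - 1)
Step 3: A = 2 / (-9)
Step 4: A = -2/9

-2/9


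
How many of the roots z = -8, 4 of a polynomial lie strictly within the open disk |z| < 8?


Step 1: Check each root:
  z = -8: |-8| = 8 >= 8
  z = 4: |4| = 4 < 8
Step 2: Count = 1

1


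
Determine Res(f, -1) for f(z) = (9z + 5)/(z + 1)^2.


Step 1: Pole of order 2 at z = -1
Step 2: Res = lim d/dz [(z + 1)^2 * f(z)] as z -> -1
Step 3: (z + 1)^2 * f(z) = 9z + 5
Step 4: d/dz[9z + 5] = 9

9


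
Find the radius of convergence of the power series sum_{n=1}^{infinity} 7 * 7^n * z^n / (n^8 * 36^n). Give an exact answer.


Step 1: General term a_n = 7 * 7^n / (n^8 * 36^n)
Step 2: By the root test, |a_n|^(1/n) = 7^(1/n) * 7 / (n^(8/n) * 36) -> 7/36 as n -> infinity (since 7^(1/n) -> 1 and n^(8/n) -> 1)
Step 3: R = 1/lim|a_n|^(1/n) = 36/7

36/7


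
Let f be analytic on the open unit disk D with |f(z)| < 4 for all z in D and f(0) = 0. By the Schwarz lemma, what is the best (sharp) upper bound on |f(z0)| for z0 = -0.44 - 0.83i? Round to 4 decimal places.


Step 1: g = f/4 maps D -> D with g(0) = 0, so by the Schwarz lemma |g(z)| <= |z|, i.e. |f(z)| <= 4|z|; this is sharp (f(z) = 4z).
Step 2: |z0|^2 = (-0.44)^2 + (-0.83)^2 = 0.8825
Step 3: |z0| = sqrt(0.8825) = 0.939415
Step 4: Best bound = 4 * |z0| = 4 * 0.939415 = 3.7577

3.7577


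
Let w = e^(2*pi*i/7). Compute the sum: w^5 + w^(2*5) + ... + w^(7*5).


Step 1: The sum sum_{j=1}^{n} w^(k*j) equals n if n | k, else 0.
Step 2: Here n = 7, k = 5
Step 3: Does n divide k? 7 | 5 -> False
Step 4: Sum = 0

0


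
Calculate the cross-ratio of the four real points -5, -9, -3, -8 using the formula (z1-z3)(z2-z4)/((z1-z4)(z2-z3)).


Step 1: (z1-z3)(z2-z4) = (-2) * (-1) = 2
Step 2: (z1-z4)(z2-z3) = 3 * (-6) = -18
Step 3: Cross-ratio = -2/18 = -1/9

-1/9


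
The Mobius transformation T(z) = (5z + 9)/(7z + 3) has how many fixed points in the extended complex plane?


Step 1: Fixed points satisfy T(z) = z
Step 2: 7z^2 - 2z - 9 = 0
Step 3: Discriminant = (-2)^2 - 4*7*(-9) = 256
Step 4: Number of fixed points = 2

2


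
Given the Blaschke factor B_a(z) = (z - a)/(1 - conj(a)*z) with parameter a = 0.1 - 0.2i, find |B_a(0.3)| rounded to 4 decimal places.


Step 1: Numerator z0 - a = 0.3 - (0.1 - 0.2i) = 0.2 + 0.2i
Step 2: Denominator 1 - conj(a)*z0 = 1 - (0.1 + 0.2i)*0.3 = 0.97 - 0.06i
Step 3: |z0 - a|^2 = 0.2^2 + 0.2^2 = 0.08; |1 - conj(a)*z0|^2 = 0.97^2 + (-0.06)^2 = 0.9445
Step 4: |B_a(0.3)| = sqrt(0.08 / 0.9445) = sqrt(0.084701)
Step 5: = 0.291

0.291


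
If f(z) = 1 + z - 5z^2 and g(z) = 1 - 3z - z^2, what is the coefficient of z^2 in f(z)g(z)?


Step 1: z^2 term in f*g comes from: (1)*(-z^2) + (z)*(-3z) + (-5z^2)*(1)
Step 2: = -1 - 3 - 5
Step 3: = -9

-9


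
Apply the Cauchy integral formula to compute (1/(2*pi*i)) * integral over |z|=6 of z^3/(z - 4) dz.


Step 1: f(z) = z^3, a = 4 is inside |z| = 6
Step 2: By Cauchy integral formula: (1/(2pi*i)) * integral = f(a)
Step 3: f(4) = 4^3 = 64

64


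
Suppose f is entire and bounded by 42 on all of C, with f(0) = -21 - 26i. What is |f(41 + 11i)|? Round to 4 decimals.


Step 1: By Liouville's theorem, a bounded entire function is constant.
Step 2: f(z) = f(0) = -21 - 26i for all z.
Step 3: |f(w)| = |-21 - 26i| = sqrt(441 + 676)
Step 4: = 33.4215

33.4215


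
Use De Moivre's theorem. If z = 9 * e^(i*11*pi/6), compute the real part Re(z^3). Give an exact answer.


Step 1: By De Moivre's theorem, z^3 = 9^3 * e^(i*3*11*pi/6) = 729 * (cos(11*pi/2) + i*sin(11*pi/2))
Step 2: |z|^3 = 9^3 = 729
Step 3: Reduce the angle mod 2*pi: 11*pi/2 - 4*pi = 3*pi/2
Step 4: cos(3*pi/2) = 0
Step 5: Re(z^3) = 729 * 0 = 0

0


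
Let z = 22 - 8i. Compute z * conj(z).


Step 1: conj(z) = 22 + 8i
Step 2: z * conj(z) = 22^2 + (-8)^2
Step 3: = 484 + 64 = 548

548


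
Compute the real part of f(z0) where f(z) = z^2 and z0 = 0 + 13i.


Step 1: z0 = 0 + 13i
Step 2: z0^2 = 0^2 - 13^2 + 0i
Step 3: real part = 0 - 169 = -169

-169


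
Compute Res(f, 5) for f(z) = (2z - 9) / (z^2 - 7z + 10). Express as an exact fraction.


Step 1: Q(z) = z^2 - 7z + 10 = (z - 5)(z - 2)
Step 2: Q'(z) = 2z - 7
Step 3: Q'(5) = 3, P(5) = 1
Step 4: Res = P(5)/Q'(5) = 1/3 = 1/3

1/3


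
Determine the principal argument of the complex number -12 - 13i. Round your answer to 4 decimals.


Step 1: z = -12 - 13i
Step 2: arg(z) = atan2(-13, -12)
Step 3: arg(z) = -2.3162

-2.3162


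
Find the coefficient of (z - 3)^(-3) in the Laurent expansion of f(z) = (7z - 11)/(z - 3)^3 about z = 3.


Step 1: Write the numerator in powers of (z - 3): 7z - 11 = 7(z - 3) + (7*3 - 11) = 7(z - 3) + 10
Step 2: Divide by (z - 3)^3: f(z) = 10(z - 3)^(-3) + 7(z - 3)^(-2)
Step 3: This finite sum is the Laurent series of f about z = 3.
Step 4: Coefficient of (z - 3)^(-3) = 7*3 - 11 = 10

10


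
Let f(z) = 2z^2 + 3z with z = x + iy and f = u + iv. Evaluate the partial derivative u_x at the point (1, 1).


Step 1: f(z) = 2(x+iy)^2 + 3(x+iy) + 0
Step 2: u = 2(x^2 - y^2) + 3x + 0
Step 3: u_x = 4x + 3
Step 4: At (1, 1): u_x = 4 + 3 = 7

7


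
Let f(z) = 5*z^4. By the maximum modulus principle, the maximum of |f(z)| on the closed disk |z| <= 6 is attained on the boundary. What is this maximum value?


Step 1: On |z| = 6, |f(z)| = 5 * |z|^4 = 5 * 6^4
Step 2: By maximum modulus principle, maximum is on boundary.
Step 3: Maximum = 5 * 1296 = 6480

6480


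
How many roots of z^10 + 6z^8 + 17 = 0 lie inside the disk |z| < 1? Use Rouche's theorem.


Step 1: On |z| = 1 the three terms have sizes |z^10| = 1^10 = 1, |6z^8| = 6*1^8 = 6, |17| = 17
Step 2: The dominant term is g(z) = 17; let h(z) = z^10 + 6z^8 so f = g + h
Step 3: On |z| = 1: |g| = 17 and |h| <= 1 + 6 = 7
Step 4: Since 17 > 7, |h| < |g| on |z| = 1, so by Rouche f has the same number of zeros as g inside |z| < 1
Step 5: g(z) = 17 is a nonzero constant with no zeros inside |z| < 1. Answer = 0

0


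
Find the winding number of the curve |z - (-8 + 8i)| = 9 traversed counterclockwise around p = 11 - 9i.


Step 1: Center c = (-8, 8), radius = 9
Step 2: |p - c|^2 = 19^2 + (-17)^2 = 650
Step 3: r^2 = 81
Step 4: |p-c| > r so winding number = 0

0


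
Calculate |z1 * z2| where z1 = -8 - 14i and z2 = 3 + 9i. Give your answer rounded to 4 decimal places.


Step 1: |z1| = sqrt((-8)^2 + (-14)^2) = sqrt(260)
Step 2: |z2| = sqrt(3^2 + 9^2) = sqrt(90)
Step 3: |z1*z2| = |z1|*|z2| = sqrt(260) * sqrt(90) = sqrt(260 * 90) = sqrt(23400)
Step 4: = 152.9706

152.9706


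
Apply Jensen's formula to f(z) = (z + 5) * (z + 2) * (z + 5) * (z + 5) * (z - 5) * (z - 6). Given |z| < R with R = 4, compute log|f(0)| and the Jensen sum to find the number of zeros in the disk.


Jensen's formula: (1/2pi)*integral log|f(Re^it)|dt = log|f(0)| + sum_{|a_k|<R} log(R/|a_k|)
Step 1: f(0) = 5 * 2 * 5 * 5 * (-5) * (-6) = 7500
Step 2: log|f(0)| = log|-5| + log|-2| + log|-5| + log|-5| + log|5| + log|6| = 8.9227
Step 3: Zeros inside |z| < 4: -2
Step 4: Jensen sum = log(4/2) = 0.6931
Step 5: n(R) = number of terms in the Jensen sum = count of zeros inside |z| < 4 = 1

1


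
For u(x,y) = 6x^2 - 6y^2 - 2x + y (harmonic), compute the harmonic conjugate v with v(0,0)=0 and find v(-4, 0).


Step 1: v_x = -u_y = 12y - 1
Step 2: v_y = u_x = 12x - 2
Step 3: v = 12xy - x - 2y + C
Step 4: v(0,0) = 0 => C = 0
Step 5: v(-4, 0) = 4

4


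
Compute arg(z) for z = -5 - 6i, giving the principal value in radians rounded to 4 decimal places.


Step 1: z = -5 - 6i
Step 2: arg(z) = atan2(-6, -5)
Step 3: arg(z) = -2.2655

-2.2655


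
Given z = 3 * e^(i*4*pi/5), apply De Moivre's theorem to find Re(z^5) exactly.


Step 1: By De Moivre's theorem, z^5 = 3^5 * e^(i*5*4*pi/5) = 243 * (cos(4*pi) + i*sin(4*pi))
Step 2: |z|^5 = 3^5 = 243
Step 3: Reduce the angle mod 2*pi: 4*pi - 4*pi = 0
Step 4: cos(0) = 1
Step 5: Re(z^5) = 243 * 1 = 243

243


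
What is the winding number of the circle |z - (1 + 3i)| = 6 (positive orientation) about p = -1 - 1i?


Step 1: Center c = (1, 3), radius = 6
Step 2: |p - c|^2 = (-2)^2 + (-4)^2 = 20
Step 3: r^2 = 36
Step 4: |p-c| < r so winding number = 1

1


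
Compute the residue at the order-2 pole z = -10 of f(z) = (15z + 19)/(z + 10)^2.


Step 1: Pole of order 2 at z = -10
Step 2: Res = lim d/dz [(z + 10)^2 * f(z)] as z -> -10
Step 3: (z + 10)^2 * f(z) = 15z + 19
Step 4: d/dz[15z + 19] = 15

15


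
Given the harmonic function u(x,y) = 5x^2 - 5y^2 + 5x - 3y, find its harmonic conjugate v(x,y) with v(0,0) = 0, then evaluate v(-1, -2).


Step 1: v_x = -u_y = 10y + 3
Step 2: v_y = u_x = 10x + 5
Step 3: v = 10xy + 3x + 5y + C
Step 4: v(0,0) = 0 => C = 0
Step 5: v(-1, -2) = 7

7


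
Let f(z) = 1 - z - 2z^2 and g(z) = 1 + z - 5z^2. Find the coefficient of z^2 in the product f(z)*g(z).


Step 1: z^2 term in f*g comes from: (1)*(-5z^2) + (-z)*(z) + (-2z^2)*(1)
Step 2: = -5 - 1 - 2
Step 3: = -8

-8


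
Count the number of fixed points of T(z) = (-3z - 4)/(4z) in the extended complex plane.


Step 1: Fixed points satisfy T(z) = z
Step 2: 4z^2 + 3z + 4 = 0
Step 3: Discriminant = 3^2 - 4*4*4 = -55
Step 4: Number of fixed points = 2

2


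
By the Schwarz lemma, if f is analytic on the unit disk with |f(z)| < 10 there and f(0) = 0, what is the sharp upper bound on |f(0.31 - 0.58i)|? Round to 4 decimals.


Step 1: g = f/10 maps D -> D with g(0) = 0, so by the Schwarz lemma |g(z)| <= |z|, i.e. |f(z)| <= 10|z|; this is sharp (f(z) = 10z).
Step 2: |z0|^2 = 0.31^2 + (-0.58)^2 = 0.4325
Step 3: |z0| = sqrt(0.4325) = 0.657647
Step 4: Best bound = 10 * |z0| = 10 * 0.657647 = 6.5765

6.5765


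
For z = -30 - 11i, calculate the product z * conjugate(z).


Step 1: conj(z) = -30 + 11i
Step 2: z * conj(z) = (-30)^2 + (-11)^2
Step 3: = 900 + 121 = 1021

1021


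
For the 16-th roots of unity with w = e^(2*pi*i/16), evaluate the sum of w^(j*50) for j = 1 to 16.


Step 1: The sum sum_{j=1}^{n} w^(k*j) equals n if n | k, else 0.
Step 2: Here n = 16, k = 50
Step 3: Does n divide k? 16 | 50 -> False
Step 4: Sum = 0

0


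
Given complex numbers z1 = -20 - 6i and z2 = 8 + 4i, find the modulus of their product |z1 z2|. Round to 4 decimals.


Step 1: |z1| = sqrt((-20)^2 + (-6)^2) = sqrt(436)
Step 2: |z2| = sqrt(8^2 + 4^2) = sqrt(80)
Step 3: |z1*z2| = |z1|*|z2| = sqrt(436) * sqrt(80) = sqrt(436 * 80) = sqrt(34880)
Step 4: = 186.7619

186.7619


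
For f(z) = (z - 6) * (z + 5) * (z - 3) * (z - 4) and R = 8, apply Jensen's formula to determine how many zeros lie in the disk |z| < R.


Jensen's formula: (1/2pi)*integral log|f(Re^it)|dt = log|f(0)| + sum_{|a_k|<R} log(R/|a_k|)
Step 1: f(0) = (-6) * 5 * (-3) * (-4) = -360
Step 2: log|f(0)| = log|6| + log|-5| + log|3| + log|4| = 5.8861
Step 3: Zeros inside |z| < 8: 6, -5, 3, 4
Step 4: Jensen sum = log(8/6) + log(8/5) + log(8/3) + log(8/4) = 2.4317
Step 5: n(R) = number of terms in the Jensen sum = count of zeros inside |z| < 8 = 4

4


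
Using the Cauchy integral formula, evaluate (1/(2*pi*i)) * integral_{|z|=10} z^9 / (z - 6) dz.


Step 1: f(z) = z^9, a = 6 is inside |z| = 10
Step 2: By Cauchy integral formula: (1/(2pi*i)) * integral = f(a)
Step 3: f(6) = 6^9 = 10077696

10077696


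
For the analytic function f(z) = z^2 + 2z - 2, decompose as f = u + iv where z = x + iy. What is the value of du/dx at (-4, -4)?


Step 1: f(z) = (x+iy)^2 + 2(x+iy) - 2
Step 2: u = (x^2 - y^2) + 2x - 2
Step 3: u_x = 2x + 2
Step 4: At (-4, -4): u_x = -8 + 2 = -6

-6


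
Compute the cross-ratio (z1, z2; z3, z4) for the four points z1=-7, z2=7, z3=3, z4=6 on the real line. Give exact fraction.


Step 1: (z1-z3)(z2-z4) = (-10) * 1 = -10
Step 2: (z1-z4)(z2-z3) = (-13) * 4 = -52
Step 3: Cross-ratio = 10/52 = 5/26

5/26


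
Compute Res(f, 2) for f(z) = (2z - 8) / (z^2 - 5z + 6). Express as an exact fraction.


Step 1: Q(z) = z^2 - 5z + 6 = (z - 2)(z - 3)
Step 2: Q'(z) = 2z - 5
Step 3: Q'(2) = -1, P(2) = -4
Step 4: Res = P(2)/Q'(2) = -4/(-1) = 4

4


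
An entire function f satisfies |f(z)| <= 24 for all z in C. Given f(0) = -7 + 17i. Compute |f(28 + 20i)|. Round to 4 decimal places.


Step 1: By Liouville's theorem, a bounded entire function is constant.
Step 2: f(z) = f(0) = -7 + 17i for all z.
Step 3: |f(w)| = |-7 + 17i| = sqrt(49 + 289)
Step 4: = 18.3848

18.3848


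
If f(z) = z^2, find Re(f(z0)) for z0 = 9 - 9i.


Step 1: z0 = 9 - 9i
Step 2: z0^2 = 9^2 - (-9)^2 - 162i
Step 3: real part = 81 - 81 = 0

0


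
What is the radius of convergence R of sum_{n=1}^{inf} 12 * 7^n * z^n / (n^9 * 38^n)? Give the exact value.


Step 1: General term a_n = 12 * 7^n / (n^9 * 38^n)
Step 2: By the root test, |a_n|^(1/n) = 12^(1/n) * 7 / (n^(9/n) * 38) -> 7/38 as n -> infinity (since 12^(1/n) -> 1 and n^(9/n) -> 1)
Step 3: R = 1/lim|a_n|^(1/n) = 38/7

38/7


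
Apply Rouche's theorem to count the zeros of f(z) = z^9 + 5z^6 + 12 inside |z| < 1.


Step 1: On |z| = 1 the three terms have sizes |z^9| = 1^9 = 1, |5z^6| = 5*1^6 = 5, |12| = 12
Step 2: The dominant term is g(z) = 12; let h(z) = z^9 + 5z^6 so f = g + h
Step 3: On |z| = 1: |g| = 12 and |h| <= 1 + 5 = 6
Step 4: Since 12 > 6, |h| < |g| on |z| = 1, so by Rouche f has the same number of zeros as g inside |z| < 1
Step 5: g(z) = 12 is a nonzero constant with no zeros inside |z| < 1. Answer = 0

0


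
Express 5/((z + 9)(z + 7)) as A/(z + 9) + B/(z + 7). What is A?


Step 1: Multiply both sides by (z + 9) and set z = -9
Step 2: A = 5 / (-9 + 7)
Step 3: A = 5 / (-2)
Step 4: A = -5/2

-5/2


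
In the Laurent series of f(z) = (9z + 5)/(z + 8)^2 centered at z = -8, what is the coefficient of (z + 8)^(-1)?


Step 1: Write the numerator in powers of (z + 8): 9z + 5 = 9(z + 8) + (9*(-8) + 5) = 9(z + 8) - 67
Step 2: Divide by (z + 8)^2: f(z) = -67(z + 8)^(-2) + 9(z + 8)^(-1)
Step 3: This finite sum is the Laurent series of f about z = -8.
Step 4: Coefficient of (z + 8)^(-1) = coefficient of (z + 8) in the re-centred numerator = 9

9


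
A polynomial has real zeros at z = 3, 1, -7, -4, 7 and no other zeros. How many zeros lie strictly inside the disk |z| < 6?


Step 1: Check each root:
  z = 3: |3| = 3 < 6
  z = 1: |1| = 1 < 6
  z = -7: |-7| = 7 >= 6
  z = -4: |-4| = 4 < 6
  z = 7: |7| = 7 >= 6
Step 2: Count = 3

3


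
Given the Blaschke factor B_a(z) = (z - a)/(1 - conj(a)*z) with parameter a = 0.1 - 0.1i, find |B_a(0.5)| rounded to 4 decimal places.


Step 1: Numerator z0 - a = 0.5 - (0.1 - 0.1i) = 0.4 + 0.1i
Step 2: Denominator 1 - conj(a)*z0 = 1 - (0.1 + 0.1i)*0.5 = 0.95 - 0.05i
Step 3: |z0 - a|^2 = 0.4^2 + 0.1^2 = 0.17; |1 - conj(a)*z0|^2 = 0.95^2 + (-0.05)^2 = 0.905
Step 4: |B_a(0.5)| = sqrt(0.17 / 0.905) = sqrt(0.187845)
Step 5: = 0.4334

0.4334


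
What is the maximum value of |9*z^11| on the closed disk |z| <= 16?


Step 1: On |z| = 16, |f(z)| = 9 * |z|^11 = 9 * 16^11
Step 2: By maximum modulus principle, maximum is on boundary.
Step 3: Maximum = 9 * 17592186044416 = 158329674399744

158329674399744


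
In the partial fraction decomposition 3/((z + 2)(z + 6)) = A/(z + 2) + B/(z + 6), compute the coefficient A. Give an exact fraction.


Step 1: Multiply both sides by (z + 2) and set z = -2
Step 2: A = 3 / (-2 + 6)
Step 3: A = 3 / 4
Step 4: A = 3/4

3/4


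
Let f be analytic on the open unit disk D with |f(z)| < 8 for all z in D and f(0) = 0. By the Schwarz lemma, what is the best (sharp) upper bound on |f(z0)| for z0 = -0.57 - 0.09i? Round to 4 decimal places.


Step 1: g = f/8 maps D -> D with g(0) = 0, so by the Schwarz lemma |g(z)| <= |z|, i.e. |f(z)| <= 8|z|; this is sharp (f(z) = 8z).
Step 2: |z0|^2 = (-0.57)^2 + (-0.09)^2 = 0.333
Step 3: |z0| = sqrt(0.333) = 0.577062
Step 4: Best bound = 8 * |z0| = 8 * 0.577062 = 4.6165

4.6165


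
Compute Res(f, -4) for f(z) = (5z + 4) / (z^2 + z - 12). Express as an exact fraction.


Step 1: Q(z) = z^2 + z - 12 = (z + 4)(z - 3)
Step 2: Q'(z) = 2z + 1
Step 3: Q'(-4) = -7, P(-4) = -16
Step 4: Res = P(-4)/Q'(-4) = -16/(-7) = 16/7

16/7


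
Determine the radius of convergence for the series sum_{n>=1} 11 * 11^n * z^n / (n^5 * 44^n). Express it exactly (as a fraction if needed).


Step 1: General term a_n = 11 * 11^n / (n^5 * 44^n)
Step 2: By the root test, |a_n|^(1/n) = 11^(1/n) * 11 / (n^(5/n) * 44) -> 11/44 as n -> infinity (since 11^(1/n) -> 1 and n^(5/n) -> 1)
Step 3: R = 1/lim|a_n|^(1/n) = 44/11 = 4

4


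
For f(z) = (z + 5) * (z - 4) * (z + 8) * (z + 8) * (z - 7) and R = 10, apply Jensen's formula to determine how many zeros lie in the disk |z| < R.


Jensen's formula: (1/2pi)*integral log|f(Re^it)|dt = log|f(0)| + sum_{|a_k|<R} log(R/|a_k|)
Step 1: f(0) = 5 * (-4) * 8 * 8 * (-7) = 8960
Step 2: log|f(0)| = log|-5| + log|4| + log|-8| + log|-8| + log|7| = 9.1005
Step 3: Zeros inside |z| < 10: -5, 4, -8, -8, 7
Step 4: Jensen sum = log(10/5) + log(10/4) + log(10/8) + log(10/8) + log(10/7) = 2.4124
Step 5: n(R) = number of terms in the Jensen sum = count of zeros inside |z| < 10 = 5

5


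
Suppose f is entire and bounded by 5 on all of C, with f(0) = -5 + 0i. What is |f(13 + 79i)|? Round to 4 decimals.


Step 1: By Liouville's theorem, a bounded entire function is constant.
Step 2: f(z) = f(0) = -5 + 0i for all z.
Step 3: |f(w)| = |-5 + 0i| = sqrt(25 + 0)
Step 4: = 5.0

5.0


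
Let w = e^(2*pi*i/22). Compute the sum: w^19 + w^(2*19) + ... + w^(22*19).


Step 1: The sum sum_{j=1}^{n} w^(k*j) equals n if n | k, else 0.
Step 2: Here n = 22, k = 19
Step 3: Does n divide k? 22 | 19 -> False
Step 4: Sum = 0

0


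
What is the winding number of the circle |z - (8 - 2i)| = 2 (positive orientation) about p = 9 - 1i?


Step 1: Center c = (8, -2), radius = 2
Step 2: |p - c|^2 = 1^2 + 1^2 = 2
Step 3: r^2 = 4
Step 4: |p-c| < r so winding number = 1

1


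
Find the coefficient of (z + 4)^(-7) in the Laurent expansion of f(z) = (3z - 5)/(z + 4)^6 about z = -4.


Step 1: Write the numerator in powers of (z + 4): 3z - 5 = 3(z + 4) + (3*(-4) - 5) = 3(z + 4) - 17
Step 2: Divide by (z + 4)^6: f(z) = -17(z + 4)^(-6) + 3(z + 4)^(-5)
Step 3: This finite sum is the Laurent series of f about z = -4.
Step 4: Only the powers -6 and -5 appear, so the coefficient of (z + 4)^(-7) = 0

0


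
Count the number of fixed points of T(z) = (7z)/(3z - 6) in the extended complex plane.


Step 1: Fixed points satisfy T(z) = z
Step 2: 3z^2 - 13z = 0
Step 3: Discriminant = (-13)^2 - 4*3*0 = 169
Step 4: Number of fixed points = 2

2


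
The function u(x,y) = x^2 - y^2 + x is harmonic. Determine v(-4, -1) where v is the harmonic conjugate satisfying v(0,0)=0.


Step 1: v_x = -u_y = 2y + 0
Step 2: v_y = u_x = 2x + 1
Step 3: v = 2xy + y + C
Step 4: v(0,0) = 0 => C = 0
Step 5: v(-4, -1) = 7

7


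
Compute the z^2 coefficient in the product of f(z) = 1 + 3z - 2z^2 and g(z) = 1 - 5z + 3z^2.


Step 1: z^2 term in f*g comes from: (1)*(3z^2) + (3z)*(-5z) + (-2z^2)*(1)
Step 2: = 3 - 15 - 2
Step 3: = -14

-14


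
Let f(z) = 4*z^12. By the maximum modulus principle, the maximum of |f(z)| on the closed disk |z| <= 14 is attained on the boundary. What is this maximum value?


Step 1: On |z| = 14, |f(z)| = 4 * |z|^12 = 4 * 14^12
Step 2: By maximum modulus principle, maximum is on boundary.
Step 3: Maximum = 4 * 56693912375296 = 226775649501184

226775649501184


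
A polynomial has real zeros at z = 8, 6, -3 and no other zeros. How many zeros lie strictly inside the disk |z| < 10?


Step 1: Check each root:
  z = 8: |8| = 8 < 10
  z = 6: |6| = 6 < 10
  z = -3: |-3| = 3 < 10
Step 2: Count = 3

3


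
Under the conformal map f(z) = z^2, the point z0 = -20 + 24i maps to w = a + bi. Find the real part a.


Step 1: z0 = -20 + 24i
Step 2: z0^2 = (-20)^2 - 24^2 - 960i
Step 3: real part = 400 - 576 = -176

-176


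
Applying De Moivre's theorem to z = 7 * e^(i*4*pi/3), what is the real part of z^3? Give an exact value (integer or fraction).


Step 1: By De Moivre's theorem, z^3 = 7^3 * e^(i*3*4*pi/3) = 343 * (cos(4*pi) + i*sin(4*pi))
Step 2: |z|^3 = 7^3 = 343
Step 3: Reduce the angle mod 2*pi: 4*pi - 4*pi = 0
Step 4: cos(0) = 1
Step 5: Re(z^3) = 343 * 1 = 343

343


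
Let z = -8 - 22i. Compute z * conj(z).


Step 1: conj(z) = -8 + 22i
Step 2: z * conj(z) = (-8)^2 + (-22)^2
Step 3: = 64 + 484 = 548

548


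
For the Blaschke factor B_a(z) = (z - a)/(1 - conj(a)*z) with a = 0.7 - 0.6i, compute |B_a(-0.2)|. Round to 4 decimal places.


Step 1: Numerator z0 - a = -0.2 - (0.7 - 0.6i) = -0.9 + 0.6i
Step 2: Denominator 1 - conj(a)*z0 = 1 - (0.7 + 0.6i)*(-0.2) = 1.14 + 0.12i
Step 3: |z0 - a|^2 = (-0.9)^2 + 0.6^2 = 1.17; |1 - conj(a)*z0|^2 = 1.14^2 + 0.12^2 = 1.314
Step 4: |B_a(-0.2)| = sqrt(1.17 / 1.314) = sqrt(0.890411)
Step 5: = 0.9436

0.9436


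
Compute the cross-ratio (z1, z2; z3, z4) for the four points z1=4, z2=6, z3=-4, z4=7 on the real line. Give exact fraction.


Step 1: (z1-z3)(z2-z4) = 8 * (-1) = -8
Step 2: (z1-z4)(z2-z3) = (-3) * 10 = -30
Step 3: Cross-ratio = 8/30 = 4/15

4/15


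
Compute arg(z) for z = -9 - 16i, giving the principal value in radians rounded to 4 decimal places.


Step 1: z = -9 - 16i
Step 2: arg(z) = atan2(-16, -9)
Step 3: arg(z) = -2.0832

-2.0832


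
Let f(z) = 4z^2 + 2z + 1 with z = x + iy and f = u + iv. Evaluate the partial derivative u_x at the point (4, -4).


Step 1: f(z) = 4(x+iy)^2 + 2(x+iy) + 1
Step 2: u = 4(x^2 - y^2) + 2x + 1
Step 3: u_x = 8x + 2
Step 4: At (4, -4): u_x = 32 + 2 = 34

34


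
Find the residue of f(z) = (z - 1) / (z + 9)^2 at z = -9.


Step 1: Pole of order 2 at z = -9
Step 2: Res = lim d/dz [(z + 9)^2 * f(z)] as z -> -9
Step 3: (z + 9)^2 * f(z) = z - 1
Step 4: d/dz[z - 1] = 1

1


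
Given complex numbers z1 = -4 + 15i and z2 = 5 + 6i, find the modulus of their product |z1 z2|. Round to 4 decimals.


Step 1: |z1| = sqrt((-4)^2 + 15^2) = sqrt(241)
Step 2: |z2| = sqrt(5^2 + 6^2) = sqrt(61)
Step 3: |z1*z2| = |z1|*|z2| = sqrt(241) * sqrt(61) = sqrt(241 * 61) = sqrt(14701)
Step 4: = 121.2477

121.2477


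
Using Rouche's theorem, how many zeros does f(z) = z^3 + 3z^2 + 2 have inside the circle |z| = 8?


Step 1: On |z| = 8 the three terms have sizes |z^3| = 8^3 = 512, |3z^2| = 3*8^2 = 192, |2| = 2
Step 2: The dominant term is g(z) = z^3; let h(z) = 3z^2 + 2 so f = g + h
Step 3: On |z| = 8: |g| = 512 and |h| <= 192 + 2 = 194
Step 4: Since 512 > 194, |h| < |g| on |z| = 8, so by Rouche f has the same number of zeros as g inside |z| < 8
Step 5: g(z) = z^3 has 3 zeros (all at the origin) inside |z| < 8. Answer = 3

3


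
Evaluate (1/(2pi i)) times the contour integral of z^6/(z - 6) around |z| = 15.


Step 1: f(z) = z^6, a = 6 is inside |z| = 15
Step 2: By Cauchy integral formula: (1/(2pi*i)) * integral = f(a)
Step 3: f(6) = 6^6 = 46656

46656


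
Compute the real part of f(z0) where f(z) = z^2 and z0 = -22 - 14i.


Step 1: z0 = -22 - 14i
Step 2: z0^2 = (-22)^2 - (-14)^2 + 616i
Step 3: real part = 484 - 196 = 288

288


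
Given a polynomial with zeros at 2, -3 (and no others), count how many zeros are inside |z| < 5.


Step 1: Check each root:
  z = 2: |2| = 2 < 5
  z = -3: |-3| = 3 < 5
Step 2: Count = 2

2


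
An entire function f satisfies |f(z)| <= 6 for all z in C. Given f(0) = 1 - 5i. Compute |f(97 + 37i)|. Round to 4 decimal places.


Step 1: By Liouville's theorem, a bounded entire function is constant.
Step 2: f(z) = f(0) = 1 - 5i for all z.
Step 3: |f(w)| = |1 - 5i| = sqrt(1 + 25)
Step 4: = 5.099

5.099


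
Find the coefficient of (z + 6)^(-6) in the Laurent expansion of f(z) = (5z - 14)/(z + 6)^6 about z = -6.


Step 1: Write the numerator in powers of (z + 6): 5z - 14 = 5(z + 6) + (5*(-6) - 14) = 5(z + 6) - 44
Step 2: Divide by (z + 6)^6: f(z) = -44(z + 6)^(-6) + 5(z + 6)^(-5)
Step 3: This finite sum is the Laurent series of f about z = -6.
Step 4: Coefficient of (z + 6)^(-6) = 5*(-6) - 14 = -44

-44


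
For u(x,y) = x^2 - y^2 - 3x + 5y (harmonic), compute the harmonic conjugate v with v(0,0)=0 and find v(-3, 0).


Step 1: v_x = -u_y = 2y - 5
Step 2: v_y = u_x = 2x - 3
Step 3: v = 2xy - 5x - 3y + C
Step 4: v(0,0) = 0 => C = 0
Step 5: v(-3, 0) = 15

15


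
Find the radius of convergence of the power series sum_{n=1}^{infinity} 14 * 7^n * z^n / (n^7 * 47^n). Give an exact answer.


Step 1: General term a_n = 14 * 7^n / (n^7 * 47^n)
Step 2: By the root test, |a_n|^(1/n) = 14^(1/n) * 7 / (n^(7/n) * 47) -> 7/47 as n -> infinity (since 14^(1/n) -> 1 and n^(7/n) -> 1)
Step 3: R = 1/lim|a_n|^(1/n) = 47/7

47/7


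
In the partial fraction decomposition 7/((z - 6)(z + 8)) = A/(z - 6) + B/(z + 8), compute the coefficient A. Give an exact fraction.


Step 1: Multiply both sides by (z - 6) and set z = 6
Step 2: A = 7 / (6 + 8)
Step 3: A = 7 / 14
Step 4: A = 1/2

1/2


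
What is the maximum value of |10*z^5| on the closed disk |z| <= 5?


Step 1: On |z| = 5, |f(z)| = 10 * |z|^5 = 10 * 5^5
Step 2: By maximum modulus principle, maximum is on boundary.
Step 3: Maximum = 10 * 3125 = 31250

31250


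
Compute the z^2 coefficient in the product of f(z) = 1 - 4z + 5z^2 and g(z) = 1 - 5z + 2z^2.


Step 1: z^2 term in f*g comes from: (1)*(2z^2) + (-4z)*(-5z) + (5z^2)*(1)
Step 2: = 2 + 20 + 5
Step 3: = 27

27


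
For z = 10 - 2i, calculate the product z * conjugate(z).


Step 1: conj(z) = 10 + 2i
Step 2: z * conj(z) = 10^2 + (-2)^2
Step 3: = 100 + 4 = 104

104


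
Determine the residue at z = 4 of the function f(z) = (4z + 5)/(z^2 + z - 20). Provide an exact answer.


Step 1: Q(z) = z^2 + z - 20 = (z - 4)(z + 5)
Step 2: Q'(z) = 2z + 1
Step 3: Q'(4) = 9, P(4) = 21
Step 4: Res = P(4)/Q'(4) = 21/9 = 7/3

7/3


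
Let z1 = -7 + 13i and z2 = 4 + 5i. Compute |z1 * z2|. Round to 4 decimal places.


Step 1: |z1| = sqrt((-7)^2 + 13^2) = sqrt(218)
Step 2: |z2| = sqrt(4^2 + 5^2) = sqrt(41)
Step 3: |z1*z2| = |z1|*|z2| = sqrt(218) * sqrt(41) = sqrt(218 * 41) = sqrt(8938)
Step 4: = 94.541

94.541


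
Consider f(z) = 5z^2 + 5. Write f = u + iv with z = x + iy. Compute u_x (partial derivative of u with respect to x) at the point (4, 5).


Step 1: f(z) = 5(x+iy)^2 + 5
Step 2: u = 5(x^2 - y^2) + 5
Step 3: u_x = 10x + 0
Step 4: At (4, 5): u_x = 40 + 0 = 40

40


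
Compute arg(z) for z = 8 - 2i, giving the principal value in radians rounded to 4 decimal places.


Step 1: z = 8 - 2i
Step 2: arg(z) = atan2(-2, 8)
Step 3: arg(z) = -0.245

-0.245


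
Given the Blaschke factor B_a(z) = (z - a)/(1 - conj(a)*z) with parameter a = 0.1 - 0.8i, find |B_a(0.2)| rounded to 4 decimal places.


Step 1: Numerator z0 - a = 0.2 - (0.1 - 0.8i) = 0.1 + 0.8i
Step 2: Denominator 1 - conj(a)*z0 = 1 - (0.1 + 0.8i)*0.2 = 0.98 - 0.16i
Step 3: |z0 - a|^2 = 0.1^2 + 0.8^2 = 0.65; |1 - conj(a)*z0|^2 = 0.98^2 + (-0.16)^2 = 0.986
Step 4: |B_a(0.2)| = sqrt(0.65 / 0.986) = sqrt(0.659229)
Step 5: = 0.8119

0.8119


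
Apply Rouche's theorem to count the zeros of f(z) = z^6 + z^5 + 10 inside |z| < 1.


Step 1: On |z| = 1 the three terms have sizes |z^6| = 1^6 = 1, |z^5| = 1^5 = 1, |10| = 10
Step 2: The dominant term is g(z) = 10; let h(z) = z^6 + z^5 so f = g + h
Step 3: On |z| = 1: |g| = 10 and |h| <= 1 + 1 = 2
Step 4: Since 10 > 2, |h| < |g| on |z| = 1, so by Rouche f has the same number of zeros as g inside |z| < 1
Step 5: g(z) = 10 is a nonzero constant with no zeros inside |z| < 1. Answer = 0

0


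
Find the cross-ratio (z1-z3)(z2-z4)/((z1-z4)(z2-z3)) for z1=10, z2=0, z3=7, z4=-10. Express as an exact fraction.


Step 1: (z1-z3)(z2-z4) = 3 * 10 = 30
Step 2: (z1-z4)(z2-z3) = 20 * (-7) = -140
Step 3: Cross-ratio = -30/140 = -3/14

-3/14


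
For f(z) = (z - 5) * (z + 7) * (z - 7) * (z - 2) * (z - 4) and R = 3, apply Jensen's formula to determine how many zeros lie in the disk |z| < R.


Jensen's formula: (1/2pi)*integral log|f(Re^it)|dt = log|f(0)| + sum_{|a_k|<R} log(R/|a_k|)
Step 1: f(0) = (-5) * 7 * (-7) * (-2) * (-4) = 1960
Step 2: log|f(0)| = log|5| + log|-7| + log|7| + log|2| + log|4| = 7.5807
Step 3: Zeros inside |z| < 3: 2
Step 4: Jensen sum = log(3/2) = 0.4055
Step 5: n(R) = number of terms in the Jensen sum = count of zeros inside |z| < 3 = 1

1


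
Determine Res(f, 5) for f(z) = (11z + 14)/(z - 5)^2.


Step 1: Pole of order 2 at z = 5
Step 2: Res = lim d/dz [(z - 5)^2 * f(z)] as z -> 5
Step 3: (z - 5)^2 * f(z) = 11z + 14
Step 4: d/dz[11z + 14] = 11

11


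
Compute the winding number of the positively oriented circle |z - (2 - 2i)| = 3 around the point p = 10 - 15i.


Step 1: Center c = (2, -2), radius = 3
Step 2: |p - c|^2 = 8^2 + (-13)^2 = 233
Step 3: r^2 = 9
Step 4: |p-c| > r so winding number = 0

0


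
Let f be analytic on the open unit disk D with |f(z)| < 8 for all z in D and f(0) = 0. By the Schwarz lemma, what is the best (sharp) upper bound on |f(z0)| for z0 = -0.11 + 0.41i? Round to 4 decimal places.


Step 1: g = f/8 maps D -> D with g(0) = 0, so by the Schwarz lemma |g(z)| <= |z|, i.e. |f(z)| <= 8|z|; this is sharp (f(z) = 8z).
Step 2: |z0|^2 = (-0.11)^2 + 0.41^2 = 0.1802
Step 3: |z0| = sqrt(0.1802) = 0.4245
Step 4: Best bound = 8 * |z0| = 8 * 0.4245 = 3.396

3.396


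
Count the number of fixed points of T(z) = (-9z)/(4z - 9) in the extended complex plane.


Step 1: Fixed points satisfy T(z) = z
Step 2: 4z^2 = 0
Step 3: Discriminant = 0^2 - 4*4*0 = 0
Step 4: Number of fixed points = 1

1


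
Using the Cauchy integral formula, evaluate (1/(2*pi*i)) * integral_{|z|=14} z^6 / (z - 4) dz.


Step 1: f(z) = z^6, a = 4 is inside |z| = 14
Step 2: By Cauchy integral formula: (1/(2pi*i)) * integral = f(a)
Step 3: f(4) = 4^6 = 4096

4096


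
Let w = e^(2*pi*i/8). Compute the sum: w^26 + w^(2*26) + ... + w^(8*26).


Step 1: The sum sum_{j=1}^{n} w^(k*j) equals n if n | k, else 0.
Step 2: Here n = 8, k = 26
Step 3: Does n divide k? 8 | 26 -> False
Step 4: Sum = 0

0


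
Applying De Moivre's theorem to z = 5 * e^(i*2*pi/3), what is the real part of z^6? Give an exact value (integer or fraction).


Step 1: By De Moivre's theorem, z^6 = 5^6 * e^(i*6*2*pi/3) = 15625 * (cos(4*pi) + i*sin(4*pi))
Step 2: |z|^6 = 5^6 = 15625
Step 3: Reduce the angle mod 2*pi: 4*pi - 4*pi = 0
Step 4: cos(0) = 1
Step 5: Re(z^6) = 15625 * 1 = 15625

15625


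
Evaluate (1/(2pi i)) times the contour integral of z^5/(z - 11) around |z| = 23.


Step 1: f(z) = z^5, a = 11 is inside |z| = 23
Step 2: By Cauchy integral formula: (1/(2pi*i)) * integral = f(a)
Step 3: f(11) = 11^5 = 161051

161051


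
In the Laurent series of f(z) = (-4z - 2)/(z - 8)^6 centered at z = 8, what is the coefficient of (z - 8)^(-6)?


Step 1: Write the numerator in powers of (z - 8): -4z - 2 = -4(z - 8) + (-4*8 - 2) = -4(z - 8) - 34
Step 2: Divide by (z - 8)^6: f(z) = -34(z - 8)^(-6) - 4(z - 8)^(-5)
Step 3: This finite sum is the Laurent series of f about z = 8.
Step 4: Coefficient of (z - 8)^(-6) = -4*8 - 2 = -34

-34


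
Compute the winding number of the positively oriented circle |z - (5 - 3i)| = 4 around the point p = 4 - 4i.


Step 1: Center c = (5, -3), radius = 4
Step 2: |p - c|^2 = (-1)^2 + (-1)^2 = 2
Step 3: r^2 = 16
Step 4: |p-c| < r so winding number = 1

1


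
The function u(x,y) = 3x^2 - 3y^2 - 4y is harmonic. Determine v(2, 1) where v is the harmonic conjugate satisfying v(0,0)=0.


Step 1: v_x = -u_y = 6y + 4
Step 2: v_y = u_x = 6x + 0
Step 3: v = 6xy + 4x + C
Step 4: v(0,0) = 0 => C = 0
Step 5: v(2, 1) = 20

20


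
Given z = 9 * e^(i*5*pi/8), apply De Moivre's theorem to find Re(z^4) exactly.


Step 1: By De Moivre's theorem, z^4 = 9^4 * e^(i*4*5*pi/8) = 6561 * (cos(5*pi/2) + i*sin(5*pi/2))
Step 2: |z|^4 = 9^4 = 6561
Step 3: Reduce the angle mod 2*pi: 5*pi/2 - 2*pi = pi/2
Step 4: cos(pi/2) = 0
Step 5: Re(z^4) = 6561 * 0 = 0

0


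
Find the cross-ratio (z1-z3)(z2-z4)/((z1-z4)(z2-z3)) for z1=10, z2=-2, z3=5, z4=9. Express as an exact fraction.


Step 1: (z1-z3)(z2-z4) = 5 * (-11) = -55
Step 2: (z1-z4)(z2-z3) = 1 * (-7) = -7
Step 3: Cross-ratio = 55/7 = 55/7

55/7


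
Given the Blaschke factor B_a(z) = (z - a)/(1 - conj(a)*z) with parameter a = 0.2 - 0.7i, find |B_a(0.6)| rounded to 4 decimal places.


Step 1: Numerator z0 - a = 0.6 - (0.2 - 0.7i) = 0.4 + 0.7i
Step 2: Denominator 1 - conj(a)*z0 = 1 - (0.2 + 0.7i)*0.6 = 0.88 - 0.42i
Step 3: |z0 - a|^2 = 0.4^2 + 0.7^2 = 0.65; |1 - conj(a)*z0|^2 = 0.88^2 + (-0.42)^2 = 0.9508
Step 4: |B_a(0.6)| = sqrt(0.65 / 0.9508) = sqrt(0.683635)
Step 5: = 0.8268

0.8268
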